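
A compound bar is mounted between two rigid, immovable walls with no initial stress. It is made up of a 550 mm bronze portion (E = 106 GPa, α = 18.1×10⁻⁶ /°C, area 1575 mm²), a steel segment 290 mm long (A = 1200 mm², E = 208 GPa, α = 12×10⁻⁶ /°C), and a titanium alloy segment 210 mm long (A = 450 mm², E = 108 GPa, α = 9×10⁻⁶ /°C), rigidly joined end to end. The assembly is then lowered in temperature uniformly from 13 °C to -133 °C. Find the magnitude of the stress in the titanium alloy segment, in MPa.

σ ≈ 566 MPa (tensile)

Free thermal contraction of the whole bar: Σ αᵢΔT Lᵢ = 18.1×10⁻⁶×146×550 + 12×10⁻⁶×146×290 + 9×10⁻⁶×146×210 = 2.237 mm.
The walls prevent any net length change, so an axial force P (same in every segment) develops. Compatibility: P · Σ Lᵢ/(AᵢEᵢ) = δ_free.
The series flexibility is Σ Lᵢ/(AᵢEᵢ) = 550/(1575×106×10³) + 290/(1200×208×10³) + 210/(450×108×10³) = 8.777×10⁻⁶ mm/N.
P = 2.237 / 8.777×10⁻⁶ = 254900 N = 254.9 kN, tensile.
σ_{titanium alloy} = P / A = 254900 / 450 = 566.5 MPa.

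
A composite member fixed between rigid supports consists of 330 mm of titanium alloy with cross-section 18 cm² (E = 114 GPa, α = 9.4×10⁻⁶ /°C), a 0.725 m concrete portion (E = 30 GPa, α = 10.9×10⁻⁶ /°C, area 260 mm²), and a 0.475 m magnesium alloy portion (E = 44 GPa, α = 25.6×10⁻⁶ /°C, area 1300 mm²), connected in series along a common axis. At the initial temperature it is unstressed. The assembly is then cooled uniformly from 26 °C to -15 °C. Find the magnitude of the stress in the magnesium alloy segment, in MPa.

If the supports were absent, the total length change would be Σ αᵢΔT Lᵢ = 9.4×10⁻⁶×41×330 + 10.9×10⁻⁶×41×725 + 25.6×10⁻⁶×41×475 = 0.9497 mm.
Since the ends are fixed, an axial force P builds up, equal in every segment, with P · Σ Lᵢ/(AᵢEᵢ) = δ_free.
The series flexibility is Σ Lᵢ/(AᵢEᵢ) = 330/(1800×114×10³) + 725/(260×30×10³) + 475/(1300×44×10³) = 0.0001029 mm/N.
Hence P = δ_free / Σ(L/AE) = 0.9497/0.0001029 = 9.233 kN (tensile).
σ_{magnesium alloy} = P / A = 9233 / 1300 = 7.103 MPa.

σ ≈ 7.1 MPa (tensile)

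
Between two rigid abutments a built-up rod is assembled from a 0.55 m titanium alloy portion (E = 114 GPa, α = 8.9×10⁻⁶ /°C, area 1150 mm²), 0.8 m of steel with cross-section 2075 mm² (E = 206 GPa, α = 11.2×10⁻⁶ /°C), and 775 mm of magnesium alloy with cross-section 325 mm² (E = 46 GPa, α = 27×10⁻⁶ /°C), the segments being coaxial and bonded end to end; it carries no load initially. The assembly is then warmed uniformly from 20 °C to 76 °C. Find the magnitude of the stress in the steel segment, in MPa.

Free thermal expansion of the whole bar: Σ αᵢΔT Lᵢ = 8.9×10⁻⁶×56×550 + 11.2×10⁻⁶×56×800 + 27×10⁻⁶×56×775 = 1.948 mm.
The walls prevent any net length change, so an axial force P (same in every segment) develops. Compatibility: P · Σ Lᵢ/(AᵢEᵢ) = δ_free.
The series flexibility is Σ Lᵢ/(AᵢEᵢ) = 550/(1150×114×10³) + 800/(2075×206×10³) + 775/(325×46×10³) = 5.791×10⁻⁵ mm/N.
Hence P = δ_free / Σ(L/AE) = 1.948/5.791×10⁻⁵ = 33.64 kN (compressive).
σ_{steel} = P / A = 33640 / 2075 = 16.21 MPa.

σ ≈ 16.2 MPa (compressive)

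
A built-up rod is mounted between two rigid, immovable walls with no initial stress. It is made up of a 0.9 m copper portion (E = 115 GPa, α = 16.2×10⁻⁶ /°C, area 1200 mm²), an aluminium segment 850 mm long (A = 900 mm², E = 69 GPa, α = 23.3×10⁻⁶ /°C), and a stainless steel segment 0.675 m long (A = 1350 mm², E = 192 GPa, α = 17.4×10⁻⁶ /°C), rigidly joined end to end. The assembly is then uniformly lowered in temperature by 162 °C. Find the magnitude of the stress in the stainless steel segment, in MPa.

Free thermal contraction of the whole bar: Σ αᵢΔT Lᵢ = 16.2×10⁻⁶×162×900 + 23.3×10⁻⁶×162×850 + 17.4×10⁻⁶×162×675 = 7.473 mm.
The walls prevent any net length change, so an axial force P (same in every segment) develops. Compatibility: P · Σ Lᵢ/(AᵢEᵢ) = δ_free.
The series flexibility is Σ Lᵢ/(AᵢEᵢ) = 900/(1200×115×10³) + 850/(900×69×10³) + 675/(1350×192×10³) = 2.281×10⁻⁵ mm/N.
P = 7.473 / 2.281×10⁻⁵ = 327600 N = 327.6 kN, tensile.
σ_{stainless steel} = P / A = 327600 / 1350 = 242.6 MPa.

σ ≈ 243 MPa (tensile)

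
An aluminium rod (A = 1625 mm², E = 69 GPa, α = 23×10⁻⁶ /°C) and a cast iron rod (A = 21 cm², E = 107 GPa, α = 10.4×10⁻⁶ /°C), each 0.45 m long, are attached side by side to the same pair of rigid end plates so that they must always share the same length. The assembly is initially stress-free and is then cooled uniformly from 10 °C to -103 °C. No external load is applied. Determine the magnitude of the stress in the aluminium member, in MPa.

The aluminium has the larger α, so on cooling it would change length more than the cast iron if both were free. The rigid plates force a common final length, so the aluminium is put into tension and the cast iron into compression, with equal and opposite forces P (no external load).
Compatibility of the two members (thermal + elastic change equal): (α₁ − α₂)ΔT = P·[1/(A₁E₁) + 1/(A₂E₂)].
|α₁ − α₂|·ΔT = 12.6×10⁻⁶ × 113 = 0.001424.
1/(A₁E₁) + 1/(A₂E₂) = 1/(1625×69×10³) + 1/(2100×107×10³) = 1.337×10⁻⁸ N⁻¹.
P = 0.001424 / 1.337×10⁻⁸ = 106500 N = 106.5 kN.
σ_{aluminium} = P/A₁ = 106500/1625 = 65.54 MPa, tensile.

σ ≈ 65.5 MPa (tensile)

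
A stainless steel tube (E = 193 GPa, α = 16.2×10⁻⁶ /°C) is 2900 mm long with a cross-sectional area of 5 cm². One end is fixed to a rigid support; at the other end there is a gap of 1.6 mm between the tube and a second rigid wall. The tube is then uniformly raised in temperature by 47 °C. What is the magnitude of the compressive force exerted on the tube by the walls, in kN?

P ≈ 20.2 kN

If the wall were absent the tube would grow by αΔT L = 16.2×10⁻⁶ × 47 × 2900 = 2.208 mm.
After closing the 1.6 mm clearance, 2.208 − 1.6 = 0.6081 mm of expansion remains to be suppressed by the wall.
So σ = E(δ_free − g)/L = 193×10³ × 0.6081/2900 = 40.47 MPa.
P = σA = 40.47 × 500 = 20.23 kN.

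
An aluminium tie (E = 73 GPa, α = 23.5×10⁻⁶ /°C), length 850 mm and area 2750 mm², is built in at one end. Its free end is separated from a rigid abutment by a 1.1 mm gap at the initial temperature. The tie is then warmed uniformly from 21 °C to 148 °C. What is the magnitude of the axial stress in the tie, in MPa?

σ ≈ 123 MPa (compressive)

Free thermal elongation = αΔT L = 23.5×10⁻⁶ × 127 × 850 = 2.537 mm.
After closing the 1.1 mm clearance, 2.537 − 1.1 = 1.437 mm of expansion remains to be suppressed by the wall.
That suppressed elongation corresponds to σ = E·Δ/L = 73×10³ × 1.437/850 = 123.4 MPa.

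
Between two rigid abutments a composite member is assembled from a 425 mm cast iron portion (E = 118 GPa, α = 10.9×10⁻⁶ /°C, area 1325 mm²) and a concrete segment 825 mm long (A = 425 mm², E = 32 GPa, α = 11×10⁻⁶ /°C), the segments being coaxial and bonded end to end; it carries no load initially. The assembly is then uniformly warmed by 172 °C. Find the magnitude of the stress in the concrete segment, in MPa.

With the walls removed the bar would change length by δ_free = Σ αᵢΔT Lᵢ = 10.9×10⁻⁶×172×425 + 11×10⁻⁶×172×825 = 2.358 mm.
Since the ends are fixed, an axial force P builds up, equal in every segment, with P · Σ Lᵢ/(AᵢEᵢ) = δ_free.
Σ Lᵢ/(AᵢEᵢ) = 425/(1325×118×10³) + 825/(425×32×10³) = 6.338×10⁻⁵ mm/N.
P = 2.358 / 6.338×10⁻⁵ = 37200 N = 37.2 kN, compressive.
σ_{concrete} = P / A = 37200 / 425 = 87.53 MPa.

σ ≈ 87.5 MPa (compressive)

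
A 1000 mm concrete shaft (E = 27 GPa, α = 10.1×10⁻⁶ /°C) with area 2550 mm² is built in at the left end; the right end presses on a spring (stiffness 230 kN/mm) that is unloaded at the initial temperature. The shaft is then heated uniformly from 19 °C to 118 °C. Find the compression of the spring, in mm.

δ ≈ 0.23 mm

Free thermal expansion: δ_free = αΔT L = 10.1×10⁻⁶ × 99 × 1000 = 0.9999 mm.
With a force P in the spring, the elastic change of the shaft is PL/(AE) and that of the spring is P/k; compatibility requires their sum to equal δ_free.
P [ L/(AE) + 1/k ] = δ_free → P [ 1000/(2550×27×10³) + 1/(230×10³) ] = 0.9999.
P = 0.9999 / 1.887×10⁻⁵ = 52980 N.
Spring compression = P/k = 52980/(230×10³) = 0.2304 mm.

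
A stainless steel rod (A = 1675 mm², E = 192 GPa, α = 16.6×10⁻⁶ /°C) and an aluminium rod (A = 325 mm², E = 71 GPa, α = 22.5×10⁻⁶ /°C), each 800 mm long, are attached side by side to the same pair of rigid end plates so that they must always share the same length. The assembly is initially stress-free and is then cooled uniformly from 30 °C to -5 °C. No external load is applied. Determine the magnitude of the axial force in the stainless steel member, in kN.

Both members must finish at the same length. With the larger α, the aluminium tends to over-contract; the plates restrain it, putting the aluminium in tension and the stainless steel in compression. With no external load the two internal forces are equal and opposite, magnitude P.
Compatibility of the two members (thermal + elastic change equal): (α₁ − α₂)ΔT = P·[1/(A₁E₁) + 1/(A₂E₂)].
|α₁ − α₂|·ΔT = 5.9×10⁻⁶ × 35 = 0.0002065.
1/(A₁E₁) + 1/(A₂E₂) = 1/(1675×192×10³) + 1/(325×71×10³) = 4.645×10⁻⁸ N⁻¹.
P = 0.0002065 / 4.645×10⁻⁸ = 4446 N = 4.446 kN.

P ≈ 4.45 kN (compressive in the stainless steel)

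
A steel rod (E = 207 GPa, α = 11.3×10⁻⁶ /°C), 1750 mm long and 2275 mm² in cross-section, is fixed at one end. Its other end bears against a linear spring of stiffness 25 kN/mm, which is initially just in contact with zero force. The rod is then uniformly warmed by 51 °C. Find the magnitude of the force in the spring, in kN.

P ≈ 23.1 kN

If the spring were absent the rod would lengthen by αΔT L = 11.3×10⁻⁶ × 51 × 1750 = 1.009 mm.
Let P be the compressive force at the spring. The rod shortens elastically by PL/(AE) and the spring compresses by P/k; together these equal δ_free.
So P = δ_free / [L/(AE) + 1/k] = 1.009 / [ 1750/(2275×207×10³) + 1/(25×10³) ].
P = 1.009 / 4.372×10⁻⁵ = 23070 N.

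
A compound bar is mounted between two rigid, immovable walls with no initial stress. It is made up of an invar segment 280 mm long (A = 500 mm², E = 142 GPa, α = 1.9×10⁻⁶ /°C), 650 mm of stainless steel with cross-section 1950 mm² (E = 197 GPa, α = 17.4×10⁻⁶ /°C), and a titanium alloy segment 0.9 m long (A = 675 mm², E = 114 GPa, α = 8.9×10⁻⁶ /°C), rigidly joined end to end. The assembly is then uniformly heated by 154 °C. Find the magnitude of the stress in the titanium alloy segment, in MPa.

With the walls removed the bar would change length by δ_free = Σ αᵢΔT Lᵢ = 1.9×10⁻⁶×154×280 + 17.4×10⁻⁶×154×650 + 8.9×10⁻⁶×154×900 = 3.057 mm.
Since the ends are fixed, an axial force P builds up, equal in every segment, with P · Σ Lᵢ/(AᵢEᵢ) = δ_free.
Σ Lᵢ/(AᵢEᵢ) = 280/(500×142×10³) + 650/(1950×197×10³) + 900/(675×114×10³) = 1.733×10⁻⁵ mm/N.
Hence P = δ_free / Σ(L/AE) = 3.057/1.733×10⁻⁵ = 176.4 kN (compressive).
σ_{titanium alloy} = P / A = 176400 / 675 = 261.3 MPa.

σ ≈ 261 MPa (compressive)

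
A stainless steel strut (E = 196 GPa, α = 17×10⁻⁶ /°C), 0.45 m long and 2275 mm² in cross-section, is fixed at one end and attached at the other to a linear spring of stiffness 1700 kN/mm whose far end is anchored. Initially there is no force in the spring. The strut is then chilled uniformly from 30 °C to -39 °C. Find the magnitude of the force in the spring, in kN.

P ≈ 330 kN

The unrestrained thermal change is αΔT L = 17×10⁻⁶ × 69 × 450 = 0.5279 mm.
Let P be the tensile force in the spring. The strut extends elastically by PL/(AE) and the spring stretches by P/k; together these equal δ_free.
So P = δ_free / [L/(AE) + 1/k] = 0.5279 / [ 450/(2275×196×10³) + 1/(1700×10³) ].
P = 0.5279 / 1.597×10⁻⁶ = 330400 N.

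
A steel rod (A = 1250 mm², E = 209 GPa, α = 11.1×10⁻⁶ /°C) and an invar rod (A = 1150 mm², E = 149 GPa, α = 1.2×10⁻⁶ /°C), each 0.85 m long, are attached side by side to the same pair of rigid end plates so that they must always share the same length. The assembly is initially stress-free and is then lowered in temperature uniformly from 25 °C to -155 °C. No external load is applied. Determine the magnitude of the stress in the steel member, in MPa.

σ ≈ 148 MPa (tensile)

The steel has the larger α, so on cooling it would change length more than the invar if both were free. The rigid plates force a common final length, so the steel is put into tension and the invar into compression, with equal and opposite forces P (no external load).
Setting the final lengths equal and cancelling L: (α₁ − α₂)ΔT = P/(A₁E₁) + P/(A₂E₂).
|α₁ − α₂|·ΔT = 9.9×10⁻⁶ × 180 = 0.001782.
1/(A₁E₁) + 1/(A₂E₂) = 1/(1250×209×10³) + 1/(1150×149×10³) = 9.664×10⁻⁹ N⁻¹.
P = 0.001782 / 9.664×10⁻⁹ = 184400 N = 184.4 kN.
σ_{steel} = P/A₁ = 184400/1250 = 147.5 MPa, tensile.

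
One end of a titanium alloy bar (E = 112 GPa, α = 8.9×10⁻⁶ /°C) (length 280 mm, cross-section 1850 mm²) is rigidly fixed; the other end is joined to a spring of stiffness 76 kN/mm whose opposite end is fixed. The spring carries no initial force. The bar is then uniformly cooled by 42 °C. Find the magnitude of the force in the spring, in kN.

P ≈ 7.21 kN

Free thermal contraction: δ_free = αΔT L = 8.9×10⁻⁶ × 42 × 280 = 0.1047 mm.
With a force P in the spring, the elastic change of the bar is PL/(AE) and that of the spring is P/k; compatibility requires their sum to equal δ_free.
P [ L/(AE) + 1/k ] = δ_free → P [ 280/(1850×112×10³) + 1/(76×10³) ] = 0.1047.
P = 0.1047 / 1.451×10⁻⁵ = 7214 N.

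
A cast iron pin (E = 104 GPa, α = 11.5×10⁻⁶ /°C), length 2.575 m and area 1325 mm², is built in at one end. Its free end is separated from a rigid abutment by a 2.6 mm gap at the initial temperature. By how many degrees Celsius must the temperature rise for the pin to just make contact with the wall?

Contact occurs when the free expansion equals the gap: αΔT L = 2.6 mm.
So ΔT = g/(αL) = 2.6/(11.5×10⁻⁶ × 2575) = 87.8 °C.

ΔT ≈ 87.8 °C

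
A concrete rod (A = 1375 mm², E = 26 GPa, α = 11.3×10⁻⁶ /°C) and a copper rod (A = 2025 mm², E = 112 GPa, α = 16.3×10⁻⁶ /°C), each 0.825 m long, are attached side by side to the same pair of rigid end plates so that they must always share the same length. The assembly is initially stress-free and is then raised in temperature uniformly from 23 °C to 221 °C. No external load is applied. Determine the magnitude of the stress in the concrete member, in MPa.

The copper has the larger α, so on heating it would change length more than the concrete if both were free. The rigid plates force a common final length, so the copper is put into compression and the concrete into tension, with equal and opposite forces P (no external load).
Compatibility of the two members (thermal + elastic change equal): (α₁ − α₂)ΔT = P·[1/(A₁E₁) + 1/(A₂E₂)].
|α₁ − α₂|·ΔT = 5×10⁻⁶ × 198 = 0.00099.
1/(A₁E₁) + 1/(A₂E₂) = 1/(1375×26×10³) + 1/(2025×112×10³) = 3.238×10⁻⁸ N⁻¹.
So P = 0.00099 / 3.238×10⁻⁸ = 30.57 kN.
σ_{concrete} = P/A₁ = 30570/1375 = 22.24 MPa, tensile.

σ ≈ 22.2 MPa (tensile)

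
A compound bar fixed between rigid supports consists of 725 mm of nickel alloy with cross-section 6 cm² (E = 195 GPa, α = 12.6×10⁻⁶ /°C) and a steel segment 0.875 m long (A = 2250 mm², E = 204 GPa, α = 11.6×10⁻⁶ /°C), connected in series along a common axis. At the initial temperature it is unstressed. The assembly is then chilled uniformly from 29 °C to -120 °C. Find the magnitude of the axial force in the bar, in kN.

P ≈ 355 kN (tensile)

Free thermal contraction of the whole bar: Σ αᵢΔT Lᵢ = 12.6×10⁻⁶×149×725 + 11.6×10⁻⁶×149×875 = 2.873 mm.
The walls prevent any net length change, so an axial force P (same in every segment) develops. Compatibility: P · Σ Lᵢ/(AᵢEᵢ) = δ_free.
Σ Lᵢ/(AᵢEᵢ) = 725/(600×195×10³) + 875/(2250×204×10³) = 8.103×10⁻⁶ mm/N.
Hence P = δ_free / Σ(L/AE) = 2.873/8.103×10⁻⁶ = 354.6 kN (tensile).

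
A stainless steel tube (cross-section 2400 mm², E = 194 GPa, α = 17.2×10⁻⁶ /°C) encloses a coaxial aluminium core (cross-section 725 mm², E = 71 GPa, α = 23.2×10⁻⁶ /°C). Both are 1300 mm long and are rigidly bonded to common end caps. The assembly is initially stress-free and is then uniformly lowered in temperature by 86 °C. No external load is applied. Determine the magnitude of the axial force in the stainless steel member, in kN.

Both members must finish at the same length. With the larger α, the aluminium tends to over-contract; the plates restrain it, putting the aluminium in tension and the stainless steel in compression. With no external load the two internal forces are equal and opposite, magnitude P.
Compatibility of the two members (thermal + elastic change equal): (α₁ − α₂)ΔT = P·[1/(A₁E₁) + 1/(A₂E₂)].
|α₁ − α₂|·ΔT = 6×10⁻⁶ × 86 = 0.000516.
1/(A₁E₁) + 1/(A₂E₂) = 1/(2400×194×10³) + 1/(725×71×10³) = 2.157×10⁻⁸ N⁻¹.
P = 0.000516 / 2.157×10⁻⁸ = 23920 N = 23.92 kN.

P ≈ 23.9 kN (compressive in the stainless steel)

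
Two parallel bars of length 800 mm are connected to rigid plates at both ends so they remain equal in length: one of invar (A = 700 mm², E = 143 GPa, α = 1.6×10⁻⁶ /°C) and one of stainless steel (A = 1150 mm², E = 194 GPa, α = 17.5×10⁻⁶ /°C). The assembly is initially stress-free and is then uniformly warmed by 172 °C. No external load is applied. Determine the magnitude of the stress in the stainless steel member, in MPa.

σ ≈ 164 MPa (compressive)

The stainless steel has the larger α, so on heating it would change length more than the invar if both were free. The rigid plates force a common final length, so the stainless steel is put into compression and the invar into tension, with equal and opposite forces P (no external load).
Equating the net (thermal + elastic) strains gives |α₁ − α₂|·ΔT = P·[1/(A₁E₁) + 1/(A₂E₂)].
|α₁ − α₂|·ΔT = 15.9×10⁻⁶ × 172 = 0.002735.
1/(A₁E₁) + 1/(A₂E₂) = 1/(700×143×10³) + 1/(1150×194×10³) = 1.447×10⁻⁸ N⁻¹.
P = 0.002735 / 1.447×10⁻⁸ = 189000 N = 189 kN.
σ_{stainless steel} = P/A₂ = 189000/1150 = 164.3 MPa, compressive.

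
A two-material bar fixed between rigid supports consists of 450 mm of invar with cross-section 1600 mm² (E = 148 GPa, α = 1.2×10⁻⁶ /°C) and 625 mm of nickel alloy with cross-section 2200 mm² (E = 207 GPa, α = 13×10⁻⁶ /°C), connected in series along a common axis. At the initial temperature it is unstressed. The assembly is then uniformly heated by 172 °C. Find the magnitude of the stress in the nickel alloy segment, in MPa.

If the supports were absent, the total length change would be Σ αᵢΔT Lᵢ = 1.2×10⁻⁶×172×450 + 13×10⁻⁶×172×625 = 1.49 mm.
Since the ends are fixed, an axial force P builds up, equal in every segment, with P · Σ Lᵢ/(AᵢEᵢ) = δ_free.
The series flexibility is Σ Lᵢ/(AᵢEᵢ) = 450/(1600×148×10³) + 625/(2200×207×10³) = 3.273×10⁻⁶ mm/N.
So P = 1.49 / 3.273×10⁻⁶ = 455.4 kN, compressive.
σ_{nickel alloy} = P / A = 455400 / 2200 = 207 MPa.

σ ≈ 207 MPa (compressive)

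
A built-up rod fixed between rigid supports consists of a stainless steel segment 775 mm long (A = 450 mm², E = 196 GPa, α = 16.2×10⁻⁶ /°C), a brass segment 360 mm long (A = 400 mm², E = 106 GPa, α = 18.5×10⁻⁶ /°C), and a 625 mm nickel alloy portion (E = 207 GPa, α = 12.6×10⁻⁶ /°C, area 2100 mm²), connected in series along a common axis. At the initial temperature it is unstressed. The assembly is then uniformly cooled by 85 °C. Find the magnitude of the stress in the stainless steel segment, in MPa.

Free thermal contraction of the whole bar: Σ αᵢΔT Lᵢ = 16.2×10⁻⁶×85×775 + 18.5×10⁻⁶×85×360 + 12.6×10⁻⁶×85×625 = 2.303 mm.
Since the ends are fixed, an axial force P builds up, equal in every segment, with P · Σ Lᵢ/(AᵢEᵢ) = δ_free.
The series flexibility is Σ Lᵢ/(AᵢEᵢ) = 775/(450×196×10³) + 360/(400×106×10³) + 625/(2100×207×10³) = 1.872×10⁻⁵ mm/N.
P = 2.303 / 1.872×10⁻⁵ = 123000 N = 123 kN, tensile.
σ_{stainless steel} = P / A = 123000 / 450 = 273.4 MPa.

σ ≈ 273 MPa (tensile)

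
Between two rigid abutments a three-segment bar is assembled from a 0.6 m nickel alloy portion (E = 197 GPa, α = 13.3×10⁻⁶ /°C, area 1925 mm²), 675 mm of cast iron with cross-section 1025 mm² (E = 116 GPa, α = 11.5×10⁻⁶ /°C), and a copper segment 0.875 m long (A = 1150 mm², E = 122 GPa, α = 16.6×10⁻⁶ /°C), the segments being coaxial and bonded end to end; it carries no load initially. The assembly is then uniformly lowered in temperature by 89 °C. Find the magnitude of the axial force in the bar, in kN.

Free thermal contraction of the whole bar: Σ αᵢΔT Lᵢ = 13.3×10⁻⁶×89×600 + 11.5×10⁻⁶×89×675 + 16.6×10⁻⁶×89×875 = 2.694 mm.
The walls prevent any net length change, so an axial force P (same in every segment) develops. Compatibility: P · Σ Lᵢ/(AᵢEᵢ) = δ_free.
Σ Lᵢ/(AᵢEᵢ) = 600/(1925×197×10³) + 675/(1025×116×10³) + 875/(1150×122×10³) = 1.35×10⁻⁵ mm/N.
P = 2.694 / 1.35×10⁻⁵ = 199600 N = 199.6 kN, tensile.

P ≈ 200 kN (tensile)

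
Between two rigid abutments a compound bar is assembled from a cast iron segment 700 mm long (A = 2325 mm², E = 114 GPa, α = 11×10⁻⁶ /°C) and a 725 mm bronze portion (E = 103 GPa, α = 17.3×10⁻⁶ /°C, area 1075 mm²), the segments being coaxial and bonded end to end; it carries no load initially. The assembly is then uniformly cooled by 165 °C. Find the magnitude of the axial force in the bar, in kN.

P ≈ 363 kN (tensile)

If the supports were absent, the total length change would be Σ αᵢΔT Lᵢ = 11×10⁻⁶×165×700 + 17.3×10⁻⁶×165×725 = 3.34 mm.
The rigid supports impose zero overall length change; the single axial force P common to all segments must satisfy P Σ Lᵢ/(AᵢEᵢ) = δ_free.
The series flexibility is Σ Lᵢ/(AᵢEᵢ) = 700/(2325×114×10³) + 725/(1075×103×10³) = 9.189×10⁻⁶ mm/N.
P = 3.34 / 9.189×10⁻⁶ = 363500 N = 363.5 kN, tensile.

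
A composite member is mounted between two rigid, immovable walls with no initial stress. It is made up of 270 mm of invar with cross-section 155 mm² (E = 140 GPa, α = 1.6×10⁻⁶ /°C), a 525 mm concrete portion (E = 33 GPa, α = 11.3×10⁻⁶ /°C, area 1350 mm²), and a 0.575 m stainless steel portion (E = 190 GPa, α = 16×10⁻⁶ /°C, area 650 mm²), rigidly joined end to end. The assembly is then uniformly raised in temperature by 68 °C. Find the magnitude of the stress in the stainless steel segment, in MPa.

σ ≈ 56.4 MPa (compressive)

Free thermal expansion of the whole bar: Σ αᵢΔT Lᵢ = 1.6×10⁻⁶×68×270 + 11.3×10⁻⁶×68×525 + 16×10⁻⁶×68×575 = 1.058 mm.
The rigid supports impose zero overall length change; the single axial force P common to all segments must satisfy P Σ Lᵢ/(AᵢEᵢ) = δ_free.
The series flexibility is Σ Lᵢ/(AᵢEᵢ) = 270/(155×140×10³) + 525/(1350×33×10³) + 575/(650×190×10³) = 2.888×10⁻⁵ mm/N.
Hence P = δ_free / Σ(L/AE) = 1.058/2.888×10⁻⁵ = 36.64 kN (compressive).
σ_{stainless steel} = P / A = 36640 / 650 = 56.38 MPa.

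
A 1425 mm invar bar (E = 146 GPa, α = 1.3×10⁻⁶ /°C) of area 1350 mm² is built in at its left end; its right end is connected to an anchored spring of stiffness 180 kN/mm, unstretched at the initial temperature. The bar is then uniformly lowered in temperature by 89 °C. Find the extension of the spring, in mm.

δ ≈ 0.0716 mm

Free thermal contraction: δ_free = αΔT L = 1.3×10⁻⁶ × 89 × 1425 = 0.1649 mm.
Let P be the tensile force in the spring. The bar extends elastically by PL/(AE) and the spring stretches by P/k; together these equal δ_free.
So P = δ_free / [L/(AE) + 1/k] = 0.1649 / [ 1425/(1350×146×10³) + 1/(180×10³) ].
P = 0.1649 / 1.279×10⁻⁵ = 12900 N.
Spring extension = P/k = 12900/(180×10³) = 0.07164 mm.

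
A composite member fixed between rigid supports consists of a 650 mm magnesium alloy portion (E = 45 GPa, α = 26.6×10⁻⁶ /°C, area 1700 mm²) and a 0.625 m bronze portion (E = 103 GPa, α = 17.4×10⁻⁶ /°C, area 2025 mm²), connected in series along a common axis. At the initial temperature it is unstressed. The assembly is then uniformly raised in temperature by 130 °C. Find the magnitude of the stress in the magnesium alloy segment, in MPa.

If the supports were absent, the total length change would be Σ αᵢΔT Lᵢ = 26.6×10⁻⁶×130×650 + 17.4×10⁻⁶×130×625 = 3.661 mm.
Since the ends are fixed, an axial force P builds up, equal in every segment, with P · Σ Lᵢ/(AᵢEᵢ) = δ_free.
Σ Lᵢ/(AᵢEᵢ) = 650/(1700×45×10³) + 625/(2025×103×10³) = 1.149×10⁻⁵ mm/N.
P = 3.661 / 1.149×10⁻⁵ = 318600 N = 318.6 kN, compressive.
σ_{magnesium alloy} = P / A = 318600 / 1700 = 187.4 MPa.

σ ≈ 187 MPa (compressive)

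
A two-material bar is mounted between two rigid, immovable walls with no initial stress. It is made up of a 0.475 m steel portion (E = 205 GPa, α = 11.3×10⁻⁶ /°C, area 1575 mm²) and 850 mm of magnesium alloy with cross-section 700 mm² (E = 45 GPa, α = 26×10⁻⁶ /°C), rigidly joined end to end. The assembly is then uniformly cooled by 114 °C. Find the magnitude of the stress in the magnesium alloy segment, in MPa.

σ ≈ 157 MPa (tensile)

With the walls removed the bar would change length by δ_free = Σ αᵢΔT Lᵢ = 11.3×10⁻⁶×114×475 + 26×10⁻⁶×114×850 = 3.131 mm.
The walls prevent any net length change, so an axial force P (same in every segment) develops. Compatibility: P · Σ Lᵢ/(AᵢEᵢ) = δ_free.
The series flexibility is Σ Lᵢ/(AᵢEᵢ) = 475/(1575×205×10³) + 850/(700×45×10³) = 2.846×10⁻⁵ mm/N.
So P = 3.131 / 2.846×10⁻⁵ = 110 kN, tensile.
σ_{magnesium alloy} = P / A = 110000 / 700 = 157.2 MPa.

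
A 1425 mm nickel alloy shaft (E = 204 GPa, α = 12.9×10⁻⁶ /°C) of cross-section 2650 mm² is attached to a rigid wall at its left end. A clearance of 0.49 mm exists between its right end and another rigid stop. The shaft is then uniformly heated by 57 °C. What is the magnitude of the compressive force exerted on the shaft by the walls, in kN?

P ≈ 212 kN

If the wall were absent the shaft would grow by αΔT L = 12.9×10⁻⁶ × 57 × 1425 = 1.048 mm.
After closing the 0.49 mm clearance, 1.048 − 0.49 = 0.5578 mm of expansion remains to be suppressed by the wall.
So σ = E(δ_free − g)/L = 204×10³ × 0.5578/1425 = 79.85 MPa.
P = σA = 79.85 × 2650 = 211.6 kN.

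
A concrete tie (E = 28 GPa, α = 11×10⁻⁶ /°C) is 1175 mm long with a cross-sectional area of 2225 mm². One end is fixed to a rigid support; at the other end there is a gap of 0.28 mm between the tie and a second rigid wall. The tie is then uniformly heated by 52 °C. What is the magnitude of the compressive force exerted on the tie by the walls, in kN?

If the wall were absent the tie would grow by αΔT L = 11×10⁻⁶ × 52 × 1175 = 0.6721 mm.
The gap closes (δ_free > 0.28 mm) and the wall then resists a further 0.6721 − 0.28 = 0.3921 mm of expansion.
That suppressed elongation corresponds to σ = E·Δ/L = 28×10³ × 0.3921/1175 = 9.344 MPa.
Force on the wall = σA = 9.344 × 2225 mm² = 20.79 kN.

P ≈ 20.8 kN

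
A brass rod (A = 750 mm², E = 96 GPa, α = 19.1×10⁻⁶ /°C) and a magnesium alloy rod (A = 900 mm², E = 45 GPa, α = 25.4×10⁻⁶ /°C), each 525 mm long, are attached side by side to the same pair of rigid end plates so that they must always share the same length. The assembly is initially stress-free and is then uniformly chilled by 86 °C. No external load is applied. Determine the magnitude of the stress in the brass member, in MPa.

The magnesium alloy has the larger α, so on cooling it would change length more than the brass if both were free. The rigid plates force a common final length, so the magnesium alloy is put into tension and the brass into compression, with equal and opposite forces P (no external load).
Equating the net (thermal + elastic) strains gives |α₁ − α₂|·ΔT = P·[1/(A₁E₁) + 1/(A₂E₂)].
|α₁ − α₂|·ΔT = 6.3×10⁻⁶ × 86 = 0.0005418.
1/(A₁E₁) + 1/(A₂E₂) = 1/(750×96×10³) + 1/(900×45×10³) = 3.858×10⁻⁸ N⁻¹.
P = 0.0005418 / 3.858×10⁻⁸ = 14040 N = 14.04 kN.
σ_{brass} = P/A₁ = 14040/750 = 18.72 MPa, compressive.

σ ≈ 18.7 MPa (compressive)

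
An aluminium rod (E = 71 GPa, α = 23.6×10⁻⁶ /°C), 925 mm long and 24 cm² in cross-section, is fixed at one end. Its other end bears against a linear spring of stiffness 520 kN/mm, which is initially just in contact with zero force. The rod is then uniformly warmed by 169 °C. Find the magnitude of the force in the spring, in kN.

P ≈ 502 kN

Free thermal expansion: δ_free = αΔT L = 23.6×10⁻⁶ × 169 × 925 = 3.689 mm.
With a force P in the spring, the elastic change of the rod is PL/(AE) and that of the spring is P/k; compatibility requires their sum to equal δ_free.
So P = δ_free / [L/(AE) + 1/k] = 3.689 / [ 925/(2400×71×10³) + 1/(520×10³) ].
P = 3.689 / 7.351×10⁻⁶ = 501800 N.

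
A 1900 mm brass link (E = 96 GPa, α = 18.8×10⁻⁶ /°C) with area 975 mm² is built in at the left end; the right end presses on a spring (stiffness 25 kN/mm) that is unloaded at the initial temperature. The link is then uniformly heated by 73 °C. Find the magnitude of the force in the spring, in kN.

Free thermal expansion: δ_free = αΔT L = 18.8×10⁻⁶ × 73 × 1900 = 2.608 mm.
Let P be the compressive force at the spring. The link shortens elastically by PL/(AE) and the spring compresses by P/k; together these equal δ_free.
So P = δ_free / [L/(AE) + 1/k] = 2.608 / [ 1900/(975×96×10³) + 1/(25×10³) ].
P = 2.608 / 6.03×10⁻⁵ = 43240 N.

P ≈ 43.2 kN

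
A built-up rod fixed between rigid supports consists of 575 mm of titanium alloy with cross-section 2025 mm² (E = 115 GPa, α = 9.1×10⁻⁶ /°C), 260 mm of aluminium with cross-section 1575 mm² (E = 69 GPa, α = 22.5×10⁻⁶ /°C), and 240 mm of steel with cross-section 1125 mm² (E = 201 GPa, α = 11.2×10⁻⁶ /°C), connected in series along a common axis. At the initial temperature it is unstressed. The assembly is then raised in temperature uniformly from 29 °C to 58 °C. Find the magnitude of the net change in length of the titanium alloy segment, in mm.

|ΔL| ≈ 0.0147 mm

With the walls removed the bar would change length by δ_free = Σ αᵢΔT Lᵢ = 9.1×10⁻⁶×29×575 + 22.5×10⁻⁶×29×260 + 11.2×10⁻⁶×29×240 = 0.3993 mm.
Since the ends are fixed, an axial force P builds up, equal in every segment, with P · Σ Lᵢ/(AᵢEᵢ) = δ_free.
The series flexibility is Σ Lᵢ/(AᵢEᵢ) = 575/(2025×115×10³) + 260/(1575×69×10³) + 240/(1125×201×10³) = 5.923×10⁻⁶ mm/N.
Hence P = δ_free / Σ(L/AE) = 0.3993/5.923×10⁻⁶ = 67.42 kN (compressive).
For the titanium alloy segment, free thermal change = 9.1×10⁻⁶×29×575 = 0.1517 mm and elastic change from P = 67420×575/(2025×115×10³) = 0.1665 mm; these oppose, so the net change is 0.0147 mm (segment shortens).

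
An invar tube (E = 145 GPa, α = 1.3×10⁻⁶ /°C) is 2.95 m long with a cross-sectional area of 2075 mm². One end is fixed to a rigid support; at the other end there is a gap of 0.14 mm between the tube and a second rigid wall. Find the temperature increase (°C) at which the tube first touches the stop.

The gap closes when αΔT L = 0.14 mm, since the tube is still unstressed at that instant.
So ΔT = g/(αL) = 0.14/(1.3×10⁻⁶ × 2950) = 36.51 °C.

ΔT ≈ 36.5 °C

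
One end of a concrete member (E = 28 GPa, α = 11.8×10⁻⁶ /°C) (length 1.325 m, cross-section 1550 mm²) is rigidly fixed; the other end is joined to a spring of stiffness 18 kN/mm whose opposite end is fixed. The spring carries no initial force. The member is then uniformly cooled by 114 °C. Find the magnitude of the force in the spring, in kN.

P ≈ 20.7 kN

The unrestrained thermal change is αΔT L = 11.8×10⁻⁶ × 114 × 1325 = 1.782 mm.
With a force P in the spring, the elastic change of the member is PL/(AE) and that of the spring is P/k; compatibility requires their sum to equal δ_free.
P [ L/(AE) + 1/k ] = δ_free → P [ 1325/(1550×28×10³) + 1/(18×10³) ] = 1.782.
P = 1.782 / 8.609×10⁻⁵ = 20700 N.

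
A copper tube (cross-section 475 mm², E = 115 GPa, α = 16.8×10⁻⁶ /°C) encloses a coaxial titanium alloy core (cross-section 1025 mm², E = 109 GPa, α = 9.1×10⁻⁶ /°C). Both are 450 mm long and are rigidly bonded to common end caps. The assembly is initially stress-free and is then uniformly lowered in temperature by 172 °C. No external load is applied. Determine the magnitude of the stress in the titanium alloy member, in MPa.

Equilibrium of a rigid end plate with no external load gives equal and opposite internal forces ±P in the two members. Since α_{copper} > α_{titanium alloy}, cooling drives the copper into tension and the titanium alloy into compression.
Compatibility of the two members (thermal + elastic change equal): (α₁ − α₂)ΔT = P·[1/(A₁E₁) + 1/(A₂E₂)].
|α₁ − α₂|·ΔT = 7.7×10⁻⁶ × 172 = 0.001324.
1/(A₁E₁) + 1/(A₂E₂) = 1/(475×115×10³) + 1/(1025×109×10³) = 2.726×10⁻⁸ N⁻¹.
P = 0.001324 / 2.726×10⁻⁸ = 48590 N = 48.59 kN.
σ_{titanium alloy} = P/A₂ = 48590/1025 = 47.4 MPa, compressive.

σ ≈ 47.4 MPa (compressive)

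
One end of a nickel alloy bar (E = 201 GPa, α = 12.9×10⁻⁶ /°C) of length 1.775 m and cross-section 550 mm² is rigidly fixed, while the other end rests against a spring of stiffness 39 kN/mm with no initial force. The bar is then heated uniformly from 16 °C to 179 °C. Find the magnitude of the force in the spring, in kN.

Free thermal expansion: δ_free = αΔT L = 12.9×10⁻⁶ × 163 × 1775 = 3.732 mm.
Let P be the compressive force at the spring. The bar shortens elastically by PL/(AE) and the spring compresses by P/k; together these equal δ_free.
So P = δ_free / [L/(AE) + 1/k] = 3.732 / [ 1775/(550×201×10³) + 1/(39×10³) ].
P = 3.732 / 4.17×10⁻⁵ = 89510 N.

P ≈ 89.5 kN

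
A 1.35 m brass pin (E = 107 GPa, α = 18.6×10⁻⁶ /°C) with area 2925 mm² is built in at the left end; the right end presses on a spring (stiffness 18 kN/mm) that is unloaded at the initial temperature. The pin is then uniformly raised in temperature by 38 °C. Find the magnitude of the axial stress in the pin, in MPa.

If the spring were absent the pin would lengthen by αΔT L = 18.6×10⁻⁶ × 38 × 1350 = 0.9542 mm.
With a force P in the spring, the elastic change of the pin is PL/(AE) and that of the spring is P/k; compatibility requires their sum to equal δ_free.
P [ L/(AE) + 1/k ] = δ_free → P [ 1350/(2925×107×10³) + 1/(18×10³) ] = 0.9542.
P = 0.9542 / 5.987×10⁻⁵ = 15940 N.
σ = P/A = 15940/2925 = 5.449 MPa.

σ ≈ 5.45 MPa (compressive)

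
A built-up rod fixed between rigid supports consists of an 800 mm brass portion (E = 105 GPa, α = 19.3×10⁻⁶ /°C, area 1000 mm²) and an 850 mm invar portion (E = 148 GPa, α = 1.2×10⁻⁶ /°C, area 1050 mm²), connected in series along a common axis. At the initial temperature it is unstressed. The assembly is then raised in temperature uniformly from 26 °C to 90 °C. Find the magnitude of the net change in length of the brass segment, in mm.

With the walls removed the bar would change length by δ_free = Σ αᵢΔT Lᵢ = 19.3×10⁻⁶×64×800 + 1.2×10⁻⁶×64×850 = 1.053 mm.
The walls prevent any net length change, so an axial force P (same in every segment) develops. Compatibility: P · Σ Lᵢ/(AᵢEᵢ) = δ_free.
Σ Lᵢ/(AᵢEᵢ) = 800/(1000×105×10³) + 850/(1050×148×10³) = 1.309×10⁻⁵ mm/N.
Hence P = δ_free / Σ(L/AE) = 1.053/1.309×10⁻⁵ = 80.48 kN (compressive).
For the brass segment, free thermal change = 19.3×10⁻⁶×64×800 = 0.9882 mm and elastic change from P = 80480×800/(1000×105×10³) = 0.6132 mm; these oppose, so the net change is 0.375 mm (segment lengthens).

|ΔL| ≈ 0.375 mm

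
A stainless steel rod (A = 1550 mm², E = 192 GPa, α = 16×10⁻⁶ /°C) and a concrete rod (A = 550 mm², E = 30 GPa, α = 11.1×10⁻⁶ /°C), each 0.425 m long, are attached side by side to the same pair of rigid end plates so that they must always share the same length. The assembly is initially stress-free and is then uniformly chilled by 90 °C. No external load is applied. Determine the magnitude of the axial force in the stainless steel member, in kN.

Equilibrium of a rigid end plate with no external load gives equal and opposite internal forces ±P in the two members. Since α_{stainless steel} > α_{concrete}, cooling drives the stainless steel into tension and the concrete into compression.
Equating the net (thermal + elastic) strains gives |α₁ − α₂|·ΔT = P·[1/(A₁E₁) + 1/(A₂E₂)].
|α₁ − α₂|·ΔT = 4.9×10⁻⁶ × 90 = 0.000441.
1/(A₁E₁) + 1/(A₂E₂) = 1/(1550×192×10³) + 1/(550×30×10³) = 6.397×10⁻⁸ N⁻¹.
P = 0.000441 / 6.397×10⁻⁸ = 6894 N = 6.894 kN.

P ≈ 6.89 kN (tensile in the stainless steel)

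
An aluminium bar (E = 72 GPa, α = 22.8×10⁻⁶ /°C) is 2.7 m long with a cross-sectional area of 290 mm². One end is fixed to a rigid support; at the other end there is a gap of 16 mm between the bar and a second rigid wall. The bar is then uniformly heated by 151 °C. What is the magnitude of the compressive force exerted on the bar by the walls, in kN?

Unrestrained expansion: δ_free = αΔT L = 22.8×10⁻⁶ × 151 × 2700 = 9.296 mm.
This is smaller than the 16 mm clearance, so the bar expands freely without reaching the stop — the stress is zero.

P ≈ 0 kN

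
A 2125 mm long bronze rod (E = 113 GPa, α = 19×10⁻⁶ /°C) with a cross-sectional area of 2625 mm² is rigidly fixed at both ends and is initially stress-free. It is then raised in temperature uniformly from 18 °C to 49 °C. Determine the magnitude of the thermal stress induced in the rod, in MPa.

The supports are rigid, so the total axial strain is zero. The restrained thermal strain is ε = αΔT = 19×10⁻⁶ × 31 = 589×10⁻⁶.
The stress required to suppress this strain is σ = Eε = 113×10³ × 589×10⁻⁶ = 66.56 MPa, compressive since the rod is trying to expand.

σ ≈ 66.6 MPa (compressive)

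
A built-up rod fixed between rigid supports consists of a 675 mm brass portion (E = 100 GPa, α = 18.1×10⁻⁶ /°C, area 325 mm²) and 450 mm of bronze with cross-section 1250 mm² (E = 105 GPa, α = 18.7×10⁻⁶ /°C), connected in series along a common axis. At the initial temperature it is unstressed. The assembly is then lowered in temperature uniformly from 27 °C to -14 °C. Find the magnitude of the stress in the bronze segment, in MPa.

With the walls removed the bar would change length by δ_free = Σ αᵢΔT Lᵢ = 18.1×10⁻⁶×41×675 + 18.7×10⁻⁶×41×450 = 0.8459 mm.
The rigid supports impose zero overall length change; the single axial force P common to all segments must satisfy P Σ Lᵢ/(AᵢEᵢ) = δ_free.
Σ Lᵢ/(AᵢEᵢ) = 675/(325×100×10³) + 450/(1250×105×10³) = 2.42×10⁻⁵ mm/N.
P = 0.8459 / 2.42×10⁻⁵ = 34960 N = 34.96 kN, tensile.
σ_{bronze} = P / A = 34960 / 1250 = 27.97 MPa.

σ ≈ 28 MPa (tensile)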